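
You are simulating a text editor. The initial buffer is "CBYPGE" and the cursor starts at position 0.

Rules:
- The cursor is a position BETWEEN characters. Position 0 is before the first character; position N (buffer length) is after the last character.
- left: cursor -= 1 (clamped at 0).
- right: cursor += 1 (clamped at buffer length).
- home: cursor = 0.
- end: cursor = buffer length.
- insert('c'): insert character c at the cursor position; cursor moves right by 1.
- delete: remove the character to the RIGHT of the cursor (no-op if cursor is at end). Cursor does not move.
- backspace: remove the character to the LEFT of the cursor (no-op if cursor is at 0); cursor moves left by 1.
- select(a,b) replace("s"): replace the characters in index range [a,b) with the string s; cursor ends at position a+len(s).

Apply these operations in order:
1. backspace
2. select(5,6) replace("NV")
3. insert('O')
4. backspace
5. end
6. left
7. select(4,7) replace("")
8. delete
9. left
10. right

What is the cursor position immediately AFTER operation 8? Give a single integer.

Answer: 4

Derivation:
After op 1 (backspace): buf='CBYPGE' cursor=0
After op 2 (select(5,6) replace("NV")): buf='CBYPGNV' cursor=7
After op 3 (insert('O')): buf='CBYPGNVO' cursor=8
After op 4 (backspace): buf='CBYPGNV' cursor=7
After op 5 (end): buf='CBYPGNV' cursor=7
After op 6 (left): buf='CBYPGNV' cursor=6
After op 7 (select(4,7) replace("")): buf='CBYP' cursor=4
After op 8 (delete): buf='CBYP' cursor=4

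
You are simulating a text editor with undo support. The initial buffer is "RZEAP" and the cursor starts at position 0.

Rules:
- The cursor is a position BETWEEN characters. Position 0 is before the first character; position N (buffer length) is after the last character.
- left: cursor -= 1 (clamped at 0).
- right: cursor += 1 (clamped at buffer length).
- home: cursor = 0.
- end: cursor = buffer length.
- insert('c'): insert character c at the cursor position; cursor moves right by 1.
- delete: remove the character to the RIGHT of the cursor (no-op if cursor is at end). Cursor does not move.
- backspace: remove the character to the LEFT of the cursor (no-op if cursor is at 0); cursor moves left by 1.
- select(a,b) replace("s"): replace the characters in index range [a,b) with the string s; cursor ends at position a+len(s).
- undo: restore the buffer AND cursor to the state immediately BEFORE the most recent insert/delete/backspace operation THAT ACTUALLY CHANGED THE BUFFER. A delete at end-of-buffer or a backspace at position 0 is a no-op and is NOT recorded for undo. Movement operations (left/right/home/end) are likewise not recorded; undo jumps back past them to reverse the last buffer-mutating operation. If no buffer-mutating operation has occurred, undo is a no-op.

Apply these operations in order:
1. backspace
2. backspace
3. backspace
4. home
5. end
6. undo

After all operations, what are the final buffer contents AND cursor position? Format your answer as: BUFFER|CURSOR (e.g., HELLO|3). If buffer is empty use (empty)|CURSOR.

After op 1 (backspace): buf='RZEAP' cursor=0
After op 2 (backspace): buf='RZEAP' cursor=0
After op 3 (backspace): buf='RZEAP' cursor=0
After op 4 (home): buf='RZEAP' cursor=0
After op 5 (end): buf='RZEAP' cursor=5
After op 6 (undo): buf='RZEAP' cursor=5

Answer: RZEAP|5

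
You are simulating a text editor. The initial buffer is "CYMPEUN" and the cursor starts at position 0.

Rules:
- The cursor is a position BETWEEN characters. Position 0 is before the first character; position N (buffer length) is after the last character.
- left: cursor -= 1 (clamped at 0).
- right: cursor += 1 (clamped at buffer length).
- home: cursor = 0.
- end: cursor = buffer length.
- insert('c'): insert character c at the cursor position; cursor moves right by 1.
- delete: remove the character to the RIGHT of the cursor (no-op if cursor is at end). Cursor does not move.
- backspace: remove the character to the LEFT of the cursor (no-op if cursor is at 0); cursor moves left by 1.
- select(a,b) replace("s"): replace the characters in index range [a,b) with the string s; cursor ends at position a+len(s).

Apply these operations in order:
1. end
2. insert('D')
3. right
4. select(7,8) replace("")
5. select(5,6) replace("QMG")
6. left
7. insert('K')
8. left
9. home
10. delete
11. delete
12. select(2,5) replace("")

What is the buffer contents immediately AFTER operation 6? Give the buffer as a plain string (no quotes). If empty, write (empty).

Answer: CYMPEQMGN

Derivation:
After op 1 (end): buf='CYMPEUN' cursor=7
After op 2 (insert('D')): buf='CYMPEUND' cursor=8
After op 3 (right): buf='CYMPEUND' cursor=8
After op 4 (select(7,8) replace("")): buf='CYMPEUN' cursor=7
After op 5 (select(5,6) replace("QMG")): buf='CYMPEQMGN' cursor=8
After op 6 (left): buf='CYMPEQMGN' cursor=7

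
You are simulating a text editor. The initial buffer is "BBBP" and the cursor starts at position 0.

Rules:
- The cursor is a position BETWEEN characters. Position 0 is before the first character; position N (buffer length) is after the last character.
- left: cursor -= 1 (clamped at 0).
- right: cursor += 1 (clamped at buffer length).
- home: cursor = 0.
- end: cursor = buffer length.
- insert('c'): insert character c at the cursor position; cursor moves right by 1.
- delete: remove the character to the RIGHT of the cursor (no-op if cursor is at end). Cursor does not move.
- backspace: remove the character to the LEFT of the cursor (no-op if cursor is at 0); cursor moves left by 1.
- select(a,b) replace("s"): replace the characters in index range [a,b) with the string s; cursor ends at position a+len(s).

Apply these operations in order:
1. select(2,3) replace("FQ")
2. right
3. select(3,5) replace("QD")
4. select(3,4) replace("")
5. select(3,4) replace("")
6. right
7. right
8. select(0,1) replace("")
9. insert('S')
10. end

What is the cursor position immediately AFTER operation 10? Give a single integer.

Answer: 3

Derivation:
After op 1 (select(2,3) replace("FQ")): buf='BBFQP' cursor=4
After op 2 (right): buf='BBFQP' cursor=5
After op 3 (select(3,5) replace("QD")): buf='BBFQD' cursor=5
After op 4 (select(3,4) replace("")): buf='BBFD' cursor=3
After op 5 (select(3,4) replace("")): buf='BBF' cursor=3
After op 6 (right): buf='BBF' cursor=3
After op 7 (right): buf='BBF' cursor=3
After op 8 (select(0,1) replace("")): buf='BF' cursor=0
After op 9 (insert('S')): buf='SBF' cursor=1
After op 10 (end): buf='SBF' cursor=3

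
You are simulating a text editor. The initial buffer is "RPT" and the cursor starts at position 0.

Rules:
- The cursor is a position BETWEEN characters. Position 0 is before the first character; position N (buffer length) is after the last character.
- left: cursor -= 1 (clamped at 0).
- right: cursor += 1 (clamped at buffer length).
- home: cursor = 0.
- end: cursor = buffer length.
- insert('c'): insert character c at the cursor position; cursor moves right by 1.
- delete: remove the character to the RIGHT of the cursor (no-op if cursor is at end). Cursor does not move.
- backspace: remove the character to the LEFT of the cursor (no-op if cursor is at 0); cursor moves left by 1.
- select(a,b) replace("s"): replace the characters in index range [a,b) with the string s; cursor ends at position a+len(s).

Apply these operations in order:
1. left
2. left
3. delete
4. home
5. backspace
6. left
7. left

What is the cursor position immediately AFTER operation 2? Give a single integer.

Answer: 0

Derivation:
After op 1 (left): buf='RPT' cursor=0
After op 2 (left): buf='RPT' cursor=0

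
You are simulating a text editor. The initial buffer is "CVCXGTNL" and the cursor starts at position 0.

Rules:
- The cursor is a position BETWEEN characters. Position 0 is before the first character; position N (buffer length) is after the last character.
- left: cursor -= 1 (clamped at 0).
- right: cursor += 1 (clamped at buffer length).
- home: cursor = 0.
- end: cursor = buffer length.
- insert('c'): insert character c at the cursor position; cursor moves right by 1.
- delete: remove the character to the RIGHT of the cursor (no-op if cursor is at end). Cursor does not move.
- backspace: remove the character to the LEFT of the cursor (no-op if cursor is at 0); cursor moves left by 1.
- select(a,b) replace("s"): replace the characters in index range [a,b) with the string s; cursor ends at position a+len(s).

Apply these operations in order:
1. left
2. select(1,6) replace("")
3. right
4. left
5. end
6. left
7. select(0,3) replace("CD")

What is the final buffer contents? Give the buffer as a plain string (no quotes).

Answer: CD

Derivation:
After op 1 (left): buf='CVCXGTNL' cursor=0
After op 2 (select(1,6) replace("")): buf='CNL' cursor=1
After op 3 (right): buf='CNL' cursor=2
After op 4 (left): buf='CNL' cursor=1
After op 5 (end): buf='CNL' cursor=3
After op 6 (left): buf='CNL' cursor=2
After op 7 (select(0,3) replace("CD")): buf='CD' cursor=2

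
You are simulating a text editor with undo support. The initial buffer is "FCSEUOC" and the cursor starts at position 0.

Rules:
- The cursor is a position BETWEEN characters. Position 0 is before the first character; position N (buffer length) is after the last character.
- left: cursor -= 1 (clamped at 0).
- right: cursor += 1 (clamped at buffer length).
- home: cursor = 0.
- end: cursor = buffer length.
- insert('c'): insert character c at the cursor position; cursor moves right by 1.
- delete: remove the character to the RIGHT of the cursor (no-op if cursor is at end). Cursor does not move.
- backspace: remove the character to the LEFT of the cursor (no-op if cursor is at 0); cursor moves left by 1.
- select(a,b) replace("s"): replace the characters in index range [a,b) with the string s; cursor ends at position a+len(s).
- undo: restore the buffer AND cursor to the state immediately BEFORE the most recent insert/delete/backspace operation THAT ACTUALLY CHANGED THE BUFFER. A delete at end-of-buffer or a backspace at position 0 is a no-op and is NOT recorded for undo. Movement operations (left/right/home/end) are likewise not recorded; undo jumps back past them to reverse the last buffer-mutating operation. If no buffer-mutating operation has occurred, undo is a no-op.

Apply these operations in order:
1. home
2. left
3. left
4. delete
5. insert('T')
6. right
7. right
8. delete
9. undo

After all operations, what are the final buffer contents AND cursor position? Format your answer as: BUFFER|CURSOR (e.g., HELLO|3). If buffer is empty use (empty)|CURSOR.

After op 1 (home): buf='FCSEUOC' cursor=0
After op 2 (left): buf='FCSEUOC' cursor=0
After op 3 (left): buf='FCSEUOC' cursor=0
After op 4 (delete): buf='CSEUOC' cursor=0
After op 5 (insert('T')): buf='TCSEUOC' cursor=1
After op 6 (right): buf='TCSEUOC' cursor=2
After op 7 (right): buf='TCSEUOC' cursor=3
After op 8 (delete): buf='TCSUOC' cursor=3
After op 9 (undo): buf='TCSEUOC' cursor=3

Answer: TCSEUOC|3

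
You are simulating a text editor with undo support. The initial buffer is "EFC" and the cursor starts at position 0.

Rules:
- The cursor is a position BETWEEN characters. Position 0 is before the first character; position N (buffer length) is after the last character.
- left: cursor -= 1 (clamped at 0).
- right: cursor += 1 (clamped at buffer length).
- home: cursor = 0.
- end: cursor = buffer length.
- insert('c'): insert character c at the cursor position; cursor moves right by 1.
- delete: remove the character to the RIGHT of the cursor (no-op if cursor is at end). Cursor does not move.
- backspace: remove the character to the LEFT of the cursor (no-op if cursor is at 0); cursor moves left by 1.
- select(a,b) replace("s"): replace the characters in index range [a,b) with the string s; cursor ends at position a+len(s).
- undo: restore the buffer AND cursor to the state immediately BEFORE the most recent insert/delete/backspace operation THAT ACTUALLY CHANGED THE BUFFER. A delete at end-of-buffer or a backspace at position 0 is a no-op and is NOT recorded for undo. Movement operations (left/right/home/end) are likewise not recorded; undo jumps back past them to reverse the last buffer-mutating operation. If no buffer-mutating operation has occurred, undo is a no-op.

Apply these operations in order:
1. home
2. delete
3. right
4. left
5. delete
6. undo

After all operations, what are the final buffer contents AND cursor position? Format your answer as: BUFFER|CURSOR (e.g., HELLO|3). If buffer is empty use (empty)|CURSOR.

Answer: FC|0

Derivation:
After op 1 (home): buf='EFC' cursor=0
After op 2 (delete): buf='FC' cursor=0
After op 3 (right): buf='FC' cursor=1
After op 4 (left): buf='FC' cursor=0
After op 5 (delete): buf='C' cursor=0
After op 6 (undo): buf='FC' cursor=0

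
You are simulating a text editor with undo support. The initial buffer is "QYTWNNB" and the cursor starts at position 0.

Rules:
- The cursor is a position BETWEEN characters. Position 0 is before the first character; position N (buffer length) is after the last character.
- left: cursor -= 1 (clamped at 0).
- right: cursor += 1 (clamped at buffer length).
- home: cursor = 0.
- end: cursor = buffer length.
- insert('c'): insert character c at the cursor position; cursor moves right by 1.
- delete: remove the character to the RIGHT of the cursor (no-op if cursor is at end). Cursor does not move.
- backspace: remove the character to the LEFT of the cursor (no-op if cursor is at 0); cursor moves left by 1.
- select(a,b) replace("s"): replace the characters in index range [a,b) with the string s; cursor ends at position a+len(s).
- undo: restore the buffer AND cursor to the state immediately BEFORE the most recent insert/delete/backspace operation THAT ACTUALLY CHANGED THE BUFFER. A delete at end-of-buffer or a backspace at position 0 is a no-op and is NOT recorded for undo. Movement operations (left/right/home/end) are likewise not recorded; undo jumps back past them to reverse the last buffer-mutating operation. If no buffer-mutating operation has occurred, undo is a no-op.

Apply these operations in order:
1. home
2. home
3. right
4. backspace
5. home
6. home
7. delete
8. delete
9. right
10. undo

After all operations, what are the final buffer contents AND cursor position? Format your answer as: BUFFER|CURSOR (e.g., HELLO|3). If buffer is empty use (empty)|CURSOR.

After op 1 (home): buf='QYTWNNB' cursor=0
After op 2 (home): buf='QYTWNNB' cursor=0
After op 3 (right): buf='QYTWNNB' cursor=1
After op 4 (backspace): buf='YTWNNB' cursor=0
After op 5 (home): buf='YTWNNB' cursor=0
After op 6 (home): buf='YTWNNB' cursor=0
After op 7 (delete): buf='TWNNB' cursor=0
After op 8 (delete): buf='WNNB' cursor=0
After op 9 (right): buf='WNNB' cursor=1
After op 10 (undo): buf='TWNNB' cursor=0

Answer: TWNNB|0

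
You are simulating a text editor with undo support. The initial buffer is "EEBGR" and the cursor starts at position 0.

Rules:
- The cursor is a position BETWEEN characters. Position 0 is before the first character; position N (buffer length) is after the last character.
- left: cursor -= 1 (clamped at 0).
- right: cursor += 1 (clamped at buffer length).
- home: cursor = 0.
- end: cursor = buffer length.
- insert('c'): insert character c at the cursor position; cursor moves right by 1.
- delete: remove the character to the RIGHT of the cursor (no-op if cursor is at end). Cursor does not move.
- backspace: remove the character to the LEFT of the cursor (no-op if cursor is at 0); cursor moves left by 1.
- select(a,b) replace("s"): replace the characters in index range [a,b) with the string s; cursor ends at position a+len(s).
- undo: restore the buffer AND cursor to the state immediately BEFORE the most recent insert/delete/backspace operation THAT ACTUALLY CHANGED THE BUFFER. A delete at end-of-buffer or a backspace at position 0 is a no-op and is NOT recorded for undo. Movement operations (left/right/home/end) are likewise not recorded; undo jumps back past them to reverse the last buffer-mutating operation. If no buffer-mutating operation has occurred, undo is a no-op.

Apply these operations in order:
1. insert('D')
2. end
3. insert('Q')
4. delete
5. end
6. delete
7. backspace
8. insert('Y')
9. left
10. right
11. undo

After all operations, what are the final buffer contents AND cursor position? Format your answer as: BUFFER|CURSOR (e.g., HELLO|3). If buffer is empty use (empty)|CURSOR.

After op 1 (insert('D')): buf='DEEBGR' cursor=1
After op 2 (end): buf='DEEBGR' cursor=6
After op 3 (insert('Q')): buf='DEEBGRQ' cursor=7
After op 4 (delete): buf='DEEBGRQ' cursor=7
After op 5 (end): buf='DEEBGRQ' cursor=7
After op 6 (delete): buf='DEEBGRQ' cursor=7
After op 7 (backspace): buf='DEEBGR' cursor=6
After op 8 (insert('Y')): buf='DEEBGRY' cursor=7
After op 9 (left): buf='DEEBGRY' cursor=6
After op 10 (right): buf='DEEBGRY' cursor=7
After op 11 (undo): buf='DEEBGR' cursor=6

Answer: DEEBGR|6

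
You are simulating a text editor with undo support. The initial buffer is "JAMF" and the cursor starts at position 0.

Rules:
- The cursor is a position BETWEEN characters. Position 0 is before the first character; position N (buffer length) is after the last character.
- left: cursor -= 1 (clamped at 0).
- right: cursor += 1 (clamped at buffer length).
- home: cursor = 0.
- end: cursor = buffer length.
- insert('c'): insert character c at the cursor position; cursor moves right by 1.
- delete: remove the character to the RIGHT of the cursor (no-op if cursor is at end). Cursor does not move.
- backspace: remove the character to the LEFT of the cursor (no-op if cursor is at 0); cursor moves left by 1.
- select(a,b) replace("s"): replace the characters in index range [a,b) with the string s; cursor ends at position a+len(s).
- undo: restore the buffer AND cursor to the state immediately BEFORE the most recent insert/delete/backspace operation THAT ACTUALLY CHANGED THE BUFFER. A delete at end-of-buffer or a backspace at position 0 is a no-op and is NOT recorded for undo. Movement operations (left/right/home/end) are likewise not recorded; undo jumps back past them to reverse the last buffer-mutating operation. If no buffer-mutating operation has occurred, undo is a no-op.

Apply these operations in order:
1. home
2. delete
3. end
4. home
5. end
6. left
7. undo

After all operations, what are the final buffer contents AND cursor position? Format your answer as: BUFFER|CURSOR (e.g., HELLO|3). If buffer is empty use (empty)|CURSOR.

Answer: JAMF|0

Derivation:
After op 1 (home): buf='JAMF' cursor=0
After op 2 (delete): buf='AMF' cursor=0
After op 3 (end): buf='AMF' cursor=3
After op 4 (home): buf='AMF' cursor=0
After op 5 (end): buf='AMF' cursor=3
After op 6 (left): buf='AMF' cursor=2
After op 7 (undo): buf='JAMF' cursor=0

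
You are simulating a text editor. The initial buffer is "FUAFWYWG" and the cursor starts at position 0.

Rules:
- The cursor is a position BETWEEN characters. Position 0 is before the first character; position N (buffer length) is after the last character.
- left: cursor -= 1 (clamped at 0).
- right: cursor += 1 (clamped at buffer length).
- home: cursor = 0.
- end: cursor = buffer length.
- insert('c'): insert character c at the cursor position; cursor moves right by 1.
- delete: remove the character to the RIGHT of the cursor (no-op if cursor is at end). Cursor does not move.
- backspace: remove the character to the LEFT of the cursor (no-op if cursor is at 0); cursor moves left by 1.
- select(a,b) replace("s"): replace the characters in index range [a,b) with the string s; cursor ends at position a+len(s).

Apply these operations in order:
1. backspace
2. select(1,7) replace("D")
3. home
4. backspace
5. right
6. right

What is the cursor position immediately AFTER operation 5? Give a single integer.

After op 1 (backspace): buf='FUAFWYWG' cursor=0
After op 2 (select(1,7) replace("D")): buf='FDG' cursor=2
After op 3 (home): buf='FDG' cursor=0
After op 4 (backspace): buf='FDG' cursor=0
After op 5 (right): buf='FDG' cursor=1

Answer: 1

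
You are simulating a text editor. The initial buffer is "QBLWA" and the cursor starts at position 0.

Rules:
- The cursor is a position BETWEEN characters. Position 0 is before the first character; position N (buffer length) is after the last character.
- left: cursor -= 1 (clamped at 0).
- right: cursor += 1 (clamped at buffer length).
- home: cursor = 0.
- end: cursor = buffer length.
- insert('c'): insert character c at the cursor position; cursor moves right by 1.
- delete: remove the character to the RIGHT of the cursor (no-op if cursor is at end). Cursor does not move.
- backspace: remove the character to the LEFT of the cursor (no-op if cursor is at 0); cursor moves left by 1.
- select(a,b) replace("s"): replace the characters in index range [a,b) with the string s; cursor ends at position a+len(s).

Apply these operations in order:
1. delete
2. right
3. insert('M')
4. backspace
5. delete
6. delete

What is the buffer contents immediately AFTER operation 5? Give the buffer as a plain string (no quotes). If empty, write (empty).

Answer: BWA

Derivation:
After op 1 (delete): buf='BLWA' cursor=0
After op 2 (right): buf='BLWA' cursor=1
After op 3 (insert('M')): buf='BMLWA' cursor=2
After op 4 (backspace): buf='BLWA' cursor=1
After op 5 (delete): buf='BWA' cursor=1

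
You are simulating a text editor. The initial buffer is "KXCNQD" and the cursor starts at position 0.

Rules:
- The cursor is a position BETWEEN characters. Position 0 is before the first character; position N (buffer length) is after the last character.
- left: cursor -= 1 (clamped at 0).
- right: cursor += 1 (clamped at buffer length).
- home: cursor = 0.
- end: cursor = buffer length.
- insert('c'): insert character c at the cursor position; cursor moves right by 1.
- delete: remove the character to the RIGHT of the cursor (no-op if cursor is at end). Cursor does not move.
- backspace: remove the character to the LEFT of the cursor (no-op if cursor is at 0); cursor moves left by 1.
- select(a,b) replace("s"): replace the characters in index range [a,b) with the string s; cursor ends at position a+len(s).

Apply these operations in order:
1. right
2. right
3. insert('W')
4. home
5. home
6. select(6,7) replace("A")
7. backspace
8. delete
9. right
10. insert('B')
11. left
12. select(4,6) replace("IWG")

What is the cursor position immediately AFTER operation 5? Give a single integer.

After op 1 (right): buf='KXCNQD' cursor=1
After op 2 (right): buf='KXCNQD' cursor=2
After op 3 (insert('W')): buf='KXWCNQD' cursor=3
After op 4 (home): buf='KXWCNQD' cursor=0
After op 5 (home): buf='KXWCNQD' cursor=0

Answer: 0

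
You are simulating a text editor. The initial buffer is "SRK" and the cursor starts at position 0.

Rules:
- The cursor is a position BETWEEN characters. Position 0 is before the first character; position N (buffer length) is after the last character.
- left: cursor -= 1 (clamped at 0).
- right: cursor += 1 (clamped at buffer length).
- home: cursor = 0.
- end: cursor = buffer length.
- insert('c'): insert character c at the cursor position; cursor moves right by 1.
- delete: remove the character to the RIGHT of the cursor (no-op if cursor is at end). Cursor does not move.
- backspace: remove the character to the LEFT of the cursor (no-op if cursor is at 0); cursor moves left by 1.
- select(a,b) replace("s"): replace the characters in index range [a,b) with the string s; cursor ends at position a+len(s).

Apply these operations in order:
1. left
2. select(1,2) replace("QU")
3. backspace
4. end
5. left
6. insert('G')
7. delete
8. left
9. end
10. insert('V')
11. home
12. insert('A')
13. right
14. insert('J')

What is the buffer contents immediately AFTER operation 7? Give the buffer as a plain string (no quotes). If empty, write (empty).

Answer: SQG

Derivation:
After op 1 (left): buf='SRK' cursor=0
After op 2 (select(1,2) replace("QU")): buf='SQUK' cursor=3
After op 3 (backspace): buf='SQK' cursor=2
After op 4 (end): buf='SQK' cursor=3
After op 5 (left): buf='SQK' cursor=2
After op 6 (insert('G')): buf='SQGK' cursor=3
After op 7 (delete): buf='SQG' cursor=3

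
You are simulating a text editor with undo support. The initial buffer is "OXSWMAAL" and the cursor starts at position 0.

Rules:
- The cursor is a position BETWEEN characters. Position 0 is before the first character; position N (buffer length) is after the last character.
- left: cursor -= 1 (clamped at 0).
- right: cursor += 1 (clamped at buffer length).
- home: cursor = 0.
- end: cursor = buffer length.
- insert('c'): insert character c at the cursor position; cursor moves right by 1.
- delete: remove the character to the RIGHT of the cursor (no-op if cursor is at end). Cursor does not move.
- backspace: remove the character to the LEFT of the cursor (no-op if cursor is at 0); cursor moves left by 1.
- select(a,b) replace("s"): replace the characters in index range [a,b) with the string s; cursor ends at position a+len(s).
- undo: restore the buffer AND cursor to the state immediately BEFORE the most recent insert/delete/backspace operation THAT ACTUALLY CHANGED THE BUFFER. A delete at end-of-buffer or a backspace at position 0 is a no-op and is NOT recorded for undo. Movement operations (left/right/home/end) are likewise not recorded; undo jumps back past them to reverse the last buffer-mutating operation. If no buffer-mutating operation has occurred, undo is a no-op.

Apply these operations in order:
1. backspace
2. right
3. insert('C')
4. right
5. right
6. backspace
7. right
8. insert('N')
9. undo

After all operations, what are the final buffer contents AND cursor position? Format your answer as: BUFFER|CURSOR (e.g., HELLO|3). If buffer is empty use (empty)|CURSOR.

Answer: OCXWMAAL|4

Derivation:
After op 1 (backspace): buf='OXSWMAAL' cursor=0
After op 2 (right): buf='OXSWMAAL' cursor=1
After op 3 (insert('C')): buf='OCXSWMAAL' cursor=2
After op 4 (right): buf='OCXSWMAAL' cursor=3
After op 5 (right): buf='OCXSWMAAL' cursor=4
After op 6 (backspace): buf='OCXWMAAL' cursor=3
After op 7 (right): buf='OCXWMAAL' cursor=4
After op 8 (insert('N')): buf='OCXWNMAAL' cursor=5
After op 9 (undo): buf='OCXWMAAL' cursor=4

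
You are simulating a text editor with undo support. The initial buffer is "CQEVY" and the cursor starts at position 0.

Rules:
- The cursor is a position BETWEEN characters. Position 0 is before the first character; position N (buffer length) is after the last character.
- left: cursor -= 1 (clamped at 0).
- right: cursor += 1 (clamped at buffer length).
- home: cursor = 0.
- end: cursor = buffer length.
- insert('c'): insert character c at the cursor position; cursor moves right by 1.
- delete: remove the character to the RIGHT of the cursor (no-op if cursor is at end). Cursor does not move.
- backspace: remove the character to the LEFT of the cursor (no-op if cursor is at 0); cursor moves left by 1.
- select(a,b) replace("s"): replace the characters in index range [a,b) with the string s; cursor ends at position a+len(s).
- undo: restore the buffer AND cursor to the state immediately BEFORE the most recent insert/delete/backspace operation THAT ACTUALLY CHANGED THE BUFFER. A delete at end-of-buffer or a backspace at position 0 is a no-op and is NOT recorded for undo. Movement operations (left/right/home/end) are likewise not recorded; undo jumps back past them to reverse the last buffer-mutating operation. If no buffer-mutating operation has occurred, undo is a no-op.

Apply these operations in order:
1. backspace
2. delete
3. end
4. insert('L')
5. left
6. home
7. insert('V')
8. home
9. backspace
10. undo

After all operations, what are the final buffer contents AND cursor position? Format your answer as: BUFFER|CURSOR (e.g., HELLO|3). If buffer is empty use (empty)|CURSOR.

Answer: QEVYL|0

Derivation:
After op 1 (backspace): buf='CQEVY' cursor=0
After op 2 (delete): buf='QEVY' cursor=0
After op 3 (end): buf='QEVY' cursor=4
After op 4 (insert('L')): buf='QEVYL' cursor=5
After op 5 (left): buf='QEVYL' cursor=4
After op 6 (home): buf='QEVYL' cursor=0
After op 7 (insert('V')): buf='VQEVYL' cursor=1
After op 8 (home): buf='VQEVYL' cursor=0
After op 9 (backspace): buf='VQEVYL' cursor=0
After op 10 (undo): buf='QEVYL' cursor=0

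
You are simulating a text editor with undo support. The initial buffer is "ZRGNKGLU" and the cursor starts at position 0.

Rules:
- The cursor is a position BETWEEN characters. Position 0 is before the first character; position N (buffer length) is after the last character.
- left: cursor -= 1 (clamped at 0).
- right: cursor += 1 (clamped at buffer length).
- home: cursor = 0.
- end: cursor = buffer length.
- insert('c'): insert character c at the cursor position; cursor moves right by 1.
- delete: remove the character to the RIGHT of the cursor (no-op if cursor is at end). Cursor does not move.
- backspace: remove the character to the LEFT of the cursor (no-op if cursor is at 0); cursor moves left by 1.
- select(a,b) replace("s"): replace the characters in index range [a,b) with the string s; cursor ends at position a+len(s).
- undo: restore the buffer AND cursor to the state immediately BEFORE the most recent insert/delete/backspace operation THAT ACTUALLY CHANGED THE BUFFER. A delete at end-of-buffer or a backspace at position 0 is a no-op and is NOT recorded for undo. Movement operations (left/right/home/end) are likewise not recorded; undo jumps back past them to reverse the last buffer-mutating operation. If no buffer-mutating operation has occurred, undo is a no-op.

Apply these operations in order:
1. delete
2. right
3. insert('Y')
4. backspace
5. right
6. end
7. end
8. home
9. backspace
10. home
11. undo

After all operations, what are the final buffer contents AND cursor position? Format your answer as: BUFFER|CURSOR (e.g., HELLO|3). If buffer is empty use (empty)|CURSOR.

After op 1 (delete): buf='RGNKGLU' cursor=0
After op 2 (right): buf='RGNKGLU' cursor=1
After op 3 (insert('Y')): buf='RYGNKGLU' cursor=2
After op 4 (backspace): buf='RGNKGLU' cursor=1
After op 5 (right): buf='RGNKGLU' cursor=2
After op 6 (end): buf='RGNKGLU' cursor=7
After op 7 (end): buf='RGNKGLU' cursor=7
After op 8 (home): buf='RGNKGLU' cursor=0
After op 9 (backspace): buf='RGNKGLU' cursor=0
After op 10 (home): buf='RGNKGLU' cursor=0
After op 11 (undo): buf='RYGNKGLU' cursor=2

Answer: RYGNKGLU|2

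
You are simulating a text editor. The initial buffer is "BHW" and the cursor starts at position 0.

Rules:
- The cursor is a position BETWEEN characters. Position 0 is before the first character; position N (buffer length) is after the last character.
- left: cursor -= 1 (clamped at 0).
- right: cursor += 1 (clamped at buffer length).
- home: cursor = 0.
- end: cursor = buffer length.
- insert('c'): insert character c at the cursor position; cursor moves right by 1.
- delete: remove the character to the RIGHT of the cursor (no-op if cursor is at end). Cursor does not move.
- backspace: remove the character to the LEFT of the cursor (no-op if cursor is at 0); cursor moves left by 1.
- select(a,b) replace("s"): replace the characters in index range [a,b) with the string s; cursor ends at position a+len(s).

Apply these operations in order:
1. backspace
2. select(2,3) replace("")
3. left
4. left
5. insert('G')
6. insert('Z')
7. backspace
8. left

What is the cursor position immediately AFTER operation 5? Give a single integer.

Answer: 1

Derivation:
After op 1 (backspace): buf='BHW' cursor=0
After op 2 (select(2,3) replace("")): buf='BH' cursor=2
After op 3 (left): buf='BH' cursor=1
After op 4 (left): buf='BH' cursor=0
After op 5 (insert('G')): buf='GBH' cursor=1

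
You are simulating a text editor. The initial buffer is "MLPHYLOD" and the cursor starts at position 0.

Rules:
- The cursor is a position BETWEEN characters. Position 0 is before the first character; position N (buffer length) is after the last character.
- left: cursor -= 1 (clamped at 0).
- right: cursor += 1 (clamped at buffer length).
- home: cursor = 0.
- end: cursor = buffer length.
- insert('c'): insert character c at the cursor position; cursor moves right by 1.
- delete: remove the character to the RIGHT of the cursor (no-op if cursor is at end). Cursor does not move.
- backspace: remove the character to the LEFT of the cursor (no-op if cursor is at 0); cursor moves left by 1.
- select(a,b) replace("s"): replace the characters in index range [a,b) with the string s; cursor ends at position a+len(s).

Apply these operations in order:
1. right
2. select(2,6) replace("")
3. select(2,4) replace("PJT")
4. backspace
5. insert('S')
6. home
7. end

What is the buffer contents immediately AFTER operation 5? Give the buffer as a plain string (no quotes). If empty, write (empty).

Answer: MLPJS

Derivation:
After op 1 (right): buf='MLPHYLOD' cursor=1
After op 2 (select(2,6) replace("")): buf='MLOD' cursor=2
After op 3 (select(2,4) replace("PJT")): buf='MLPJT' cursor=5
After op 4 (backspace): buf='MLPJ' cursor=4
After op 5 (insert('S')): buf='MLPJS' cursor=5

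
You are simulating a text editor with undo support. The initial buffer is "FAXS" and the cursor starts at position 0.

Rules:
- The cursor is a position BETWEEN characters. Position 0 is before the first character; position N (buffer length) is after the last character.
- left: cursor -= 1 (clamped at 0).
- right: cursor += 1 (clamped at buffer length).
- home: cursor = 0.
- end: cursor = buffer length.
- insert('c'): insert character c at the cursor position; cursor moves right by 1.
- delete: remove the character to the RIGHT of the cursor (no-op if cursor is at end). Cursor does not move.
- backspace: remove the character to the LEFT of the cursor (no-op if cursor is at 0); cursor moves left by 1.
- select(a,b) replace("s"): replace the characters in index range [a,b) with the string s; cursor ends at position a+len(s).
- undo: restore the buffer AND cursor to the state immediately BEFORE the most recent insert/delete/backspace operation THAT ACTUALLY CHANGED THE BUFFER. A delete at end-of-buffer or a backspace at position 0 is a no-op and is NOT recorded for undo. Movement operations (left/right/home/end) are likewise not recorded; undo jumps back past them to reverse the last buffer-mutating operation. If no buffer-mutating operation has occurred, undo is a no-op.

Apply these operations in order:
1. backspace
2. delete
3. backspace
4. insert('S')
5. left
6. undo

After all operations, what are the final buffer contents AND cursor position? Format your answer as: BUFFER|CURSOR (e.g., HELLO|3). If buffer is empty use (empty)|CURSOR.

Answer: AXS|0

Derivation:
After op 1 (backspace): buf='FAXS' cursor=0
After op 2 (delete): buf='AXS' cursor=0
After op 3 (backspace): buf='AXS' cursor=0
After op 4 (insert('S')): buf='SAXS' cursor=1
After op 5 (left): buf='SAXS' cursor=0
After op 6 (undo): buf='AXS' cursor=0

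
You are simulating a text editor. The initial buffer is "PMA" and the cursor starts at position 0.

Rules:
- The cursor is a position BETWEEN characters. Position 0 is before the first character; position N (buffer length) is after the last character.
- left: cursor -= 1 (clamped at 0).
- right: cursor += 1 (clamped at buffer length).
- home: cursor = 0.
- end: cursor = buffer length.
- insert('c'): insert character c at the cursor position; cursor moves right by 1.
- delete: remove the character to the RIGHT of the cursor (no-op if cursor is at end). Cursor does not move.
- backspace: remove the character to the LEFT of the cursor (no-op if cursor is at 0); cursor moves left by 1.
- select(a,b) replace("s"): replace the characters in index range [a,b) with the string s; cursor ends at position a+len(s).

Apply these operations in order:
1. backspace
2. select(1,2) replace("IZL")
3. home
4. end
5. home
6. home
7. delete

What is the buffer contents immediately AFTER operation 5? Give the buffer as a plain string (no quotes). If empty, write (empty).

Answer: PIZLA

Derivation:
After op 1 (backspace): buf='PMA' cursor=0
After op 2 (select(1,2) replace("IZL")): buf='PIZLA' cursor=4
After op 3 (home): buf='PIZLA' cursor=0
After op 4 (end): buf='PIZLA' cursor=5
After op 5 (home): buf='PIZLA' cursor=0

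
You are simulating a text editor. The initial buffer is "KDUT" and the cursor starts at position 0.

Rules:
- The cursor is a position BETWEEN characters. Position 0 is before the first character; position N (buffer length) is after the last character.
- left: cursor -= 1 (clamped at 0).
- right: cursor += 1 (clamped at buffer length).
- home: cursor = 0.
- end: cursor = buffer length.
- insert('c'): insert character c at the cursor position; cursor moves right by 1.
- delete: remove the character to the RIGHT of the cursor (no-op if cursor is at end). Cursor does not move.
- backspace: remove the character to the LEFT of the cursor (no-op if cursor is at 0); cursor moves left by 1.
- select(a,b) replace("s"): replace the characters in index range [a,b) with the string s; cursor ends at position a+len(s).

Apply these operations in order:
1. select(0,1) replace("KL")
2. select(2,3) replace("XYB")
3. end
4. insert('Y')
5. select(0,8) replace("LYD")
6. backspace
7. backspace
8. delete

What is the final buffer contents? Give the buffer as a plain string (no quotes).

After op 1 (select(0,1) replace("KL")): buf='KLDUT' cursor=2
After op 2 (select(2,3) replace("XYB")): buf='KLXYBUT' cursor=5
After op 3 (end): buf='KLXYBUT' cursor=7
After op 4 (insert('Y')): buf='KLXYBUTY' cursor=8
After op 5 (select(0,8) replace("LYD")): buf='LYD' cursor=3
After op 6 (backspace): buf='LY' cursor=2
After op 7 (backspace): buf='L' cursor=1
After op 8 (delete): buf='L' cursor=1

Answer: L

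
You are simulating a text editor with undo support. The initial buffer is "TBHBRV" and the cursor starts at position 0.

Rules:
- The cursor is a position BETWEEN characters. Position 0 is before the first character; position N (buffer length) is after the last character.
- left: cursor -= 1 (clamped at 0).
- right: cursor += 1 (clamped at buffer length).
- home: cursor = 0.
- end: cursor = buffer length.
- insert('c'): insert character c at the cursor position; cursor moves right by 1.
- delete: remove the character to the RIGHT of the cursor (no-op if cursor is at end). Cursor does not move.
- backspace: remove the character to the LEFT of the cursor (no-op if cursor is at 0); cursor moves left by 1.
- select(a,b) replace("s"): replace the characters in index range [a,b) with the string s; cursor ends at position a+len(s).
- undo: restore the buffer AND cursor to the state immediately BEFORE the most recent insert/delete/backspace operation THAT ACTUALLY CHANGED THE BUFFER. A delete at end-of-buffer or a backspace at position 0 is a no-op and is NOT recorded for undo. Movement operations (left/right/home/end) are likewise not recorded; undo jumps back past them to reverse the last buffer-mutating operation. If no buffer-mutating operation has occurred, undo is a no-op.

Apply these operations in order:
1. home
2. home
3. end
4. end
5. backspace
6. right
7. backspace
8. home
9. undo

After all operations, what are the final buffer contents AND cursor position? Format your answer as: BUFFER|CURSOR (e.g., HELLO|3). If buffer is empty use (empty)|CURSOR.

Answer: TBHBR|5

Derivation:
After op 1 (home): buf='TBHBRV' cursor=0
After op 2 (home): buf='TBHBRV' cursor=0
After op 3 (end): buf='TBHBRV' cursor=6
After op 4 (end): buf='TBHBRV' cursor=6
After op 5 (backspace): buf='TBHBR' cursor=5
After op 6 (right): buf='TBHBR' cursor=5
After op 7 (backspace): buf='TBHB' cursor=4
After op 8 (home): buf='TBHB' cursor=0
After op 9 (undo): buf='TBHBR' cursor=5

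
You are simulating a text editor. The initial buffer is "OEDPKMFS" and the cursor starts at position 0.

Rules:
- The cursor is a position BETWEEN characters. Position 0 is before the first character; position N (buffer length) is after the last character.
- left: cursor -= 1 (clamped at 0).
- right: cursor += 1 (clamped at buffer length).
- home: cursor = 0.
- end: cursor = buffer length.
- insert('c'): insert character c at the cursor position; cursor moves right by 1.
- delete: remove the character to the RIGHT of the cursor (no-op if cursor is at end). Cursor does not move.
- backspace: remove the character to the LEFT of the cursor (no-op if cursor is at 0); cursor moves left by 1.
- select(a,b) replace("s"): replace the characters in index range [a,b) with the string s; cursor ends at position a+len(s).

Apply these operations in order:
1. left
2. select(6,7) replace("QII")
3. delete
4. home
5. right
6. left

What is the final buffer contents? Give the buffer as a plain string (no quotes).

Answer: OEDPKMQII

Derivation:
After op 1 (left): buf='OEDPKMFS' cursor=0
After op 2 (select(6,7) replace("QII")): buf='OEDPKMQIIS' cursor=9
After op 3 (delete): buf='OEDPKMQII' cursor=9
After op 4 (home): buf='OEDPKMQII' cursor=0
After op 5 (right): buf='OEDPKMQII' cursor=1
After op 6 (left): buf='OEDPKMQII' cursor=0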